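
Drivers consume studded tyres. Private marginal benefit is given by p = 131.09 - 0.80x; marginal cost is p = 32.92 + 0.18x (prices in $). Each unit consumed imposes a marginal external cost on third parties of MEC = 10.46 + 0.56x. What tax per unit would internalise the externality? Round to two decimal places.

Social marginal benefit = demand − MEC = 120.63 - 1.36x.
Set SMB = MC: 120.63 - 1.36x = 32.92 + 0.18x → x* = 56.9545.
The Pigouvian tax equals MEC at x*: 10.46 + 0.56×56.9545 = 42.3545.

tax = $42.35 per unit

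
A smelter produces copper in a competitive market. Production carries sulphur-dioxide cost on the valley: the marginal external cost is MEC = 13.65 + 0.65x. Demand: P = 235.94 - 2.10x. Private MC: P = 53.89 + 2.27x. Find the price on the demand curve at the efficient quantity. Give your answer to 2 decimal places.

Social marginal cost = private MC + MEC = 67.54 + 2.92x.
Set SMC = demand: 67.54 + 2.92x = 235.94 - 2.10x → x* = 33.5458.
Consumer price on the demand curve at x*: 235.94 − 2.10×33.5458 = 165.4938.

P = 165.49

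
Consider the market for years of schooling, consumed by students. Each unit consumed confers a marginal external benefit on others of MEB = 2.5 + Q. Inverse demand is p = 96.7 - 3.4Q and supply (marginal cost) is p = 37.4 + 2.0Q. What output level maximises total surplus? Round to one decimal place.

Q* = 14.0

Social marginal benefit = demand + MEB = 99.2 - 2.4Q.
Set SMB = MC: 99.2 - 2.4Q = 37.4 + 2.0Q → Q* = 14.0455.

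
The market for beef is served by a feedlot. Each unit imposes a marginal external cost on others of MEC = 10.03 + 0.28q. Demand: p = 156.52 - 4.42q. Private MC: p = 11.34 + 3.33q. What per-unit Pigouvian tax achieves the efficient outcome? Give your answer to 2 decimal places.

Social marginal cost = private MC + MEC = 21.37 + 3.61q.
Set SMC = demand: 21.37 + 3.61q = 156.52 - 4.42q → q* = 16.8306.
The Pigouvian tax equals MEC at q*: 10.03 + 0.28×16.8306 = 14.7426.

tax = 14.74 per unit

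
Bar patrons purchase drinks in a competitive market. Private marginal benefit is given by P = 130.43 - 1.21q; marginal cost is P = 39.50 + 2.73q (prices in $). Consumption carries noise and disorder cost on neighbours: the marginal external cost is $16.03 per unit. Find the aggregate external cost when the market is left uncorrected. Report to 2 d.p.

$369.95

Market equilibrium (private): 39.50 + 2.73q = 130.43 - 1.21q → q_m = 23.0787.
Total external cost = MEC × q_m = 16.03 × 23.0787 = 369.9516.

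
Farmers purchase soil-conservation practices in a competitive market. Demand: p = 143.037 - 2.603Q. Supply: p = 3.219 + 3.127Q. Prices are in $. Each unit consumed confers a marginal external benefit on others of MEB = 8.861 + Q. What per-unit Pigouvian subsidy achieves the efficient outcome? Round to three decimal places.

Social marginal benefit = demand + MEB = 151.898 - 1.603Q.
Set SMB = MC: 151.898 - 1.603Q = 3.219 + 3.127Q → Q* = 31.4332.
The Pigouvian subsidy equals MEB at Q*: 8.861 + 1.000×31.4332 = 40.2942.

subsidy = $40.294 per unit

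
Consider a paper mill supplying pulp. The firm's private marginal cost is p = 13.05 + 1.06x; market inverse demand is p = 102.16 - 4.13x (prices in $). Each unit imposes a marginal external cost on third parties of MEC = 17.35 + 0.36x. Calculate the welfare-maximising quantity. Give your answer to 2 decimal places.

x* = 12.93

Social marginal cost = private MC + MEC = 30.40 + 1.42x.
Set SMC = demand: 30.40 + 1.42x = 102.16 - 4.13x → x* = 12.9297.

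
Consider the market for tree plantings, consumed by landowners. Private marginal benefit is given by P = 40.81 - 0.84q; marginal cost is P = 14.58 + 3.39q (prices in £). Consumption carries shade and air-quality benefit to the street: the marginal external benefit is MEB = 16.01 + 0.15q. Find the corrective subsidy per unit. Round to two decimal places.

Social marginal benefit = demand + MEB = 56.82 - 0.69q.
Set SMB = MC: 56.82 - 0.69q = 14.58 + 3.39q → q* = 10.3529.
The Pigouvian subsidy equals MEB at q*: 16.01 + 0.15×10.3529 = 17.5629.

subsidy = £17.56 per unit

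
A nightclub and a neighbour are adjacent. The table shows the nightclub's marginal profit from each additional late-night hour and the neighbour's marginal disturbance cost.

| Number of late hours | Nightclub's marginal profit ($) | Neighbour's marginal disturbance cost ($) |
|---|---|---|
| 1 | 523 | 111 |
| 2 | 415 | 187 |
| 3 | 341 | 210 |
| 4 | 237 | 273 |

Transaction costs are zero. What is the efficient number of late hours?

3

Bargaining reaches the level where marginal profit last exceeds marginal disturbance cost.
That holds through level 3 (341 ≥ 210) but not at 4 (237 < 273).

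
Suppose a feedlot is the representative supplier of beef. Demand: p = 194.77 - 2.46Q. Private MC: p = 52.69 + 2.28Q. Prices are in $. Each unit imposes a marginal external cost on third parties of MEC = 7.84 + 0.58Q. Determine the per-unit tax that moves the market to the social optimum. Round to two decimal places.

tax = $22.48 per unit

Social marginal cost = private MC + MEC = 60.53 + 2.86Q.
Set SMC = demand: 60.53 + 2.86Q = 194.77 - 2.46Q → Q* = 25.2331.
The Pigouvian tax equals MEC at Q*: 7.84 + 0.58×25.2331 = 22.4752.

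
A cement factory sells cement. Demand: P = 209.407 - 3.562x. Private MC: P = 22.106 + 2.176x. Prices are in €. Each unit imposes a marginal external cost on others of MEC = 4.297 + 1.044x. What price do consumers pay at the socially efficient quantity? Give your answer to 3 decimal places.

Social marginal cost = private MC + MEC = 26.403 + 3.220x.
Set SMC = demand: 26.403 + 3.220x = 209.407 - 3.562x → x* = 26.9838.
Consumer price on the demand curve at x*: 209.407 − 3.562×26.9838 = 113.2907.

P = €113.291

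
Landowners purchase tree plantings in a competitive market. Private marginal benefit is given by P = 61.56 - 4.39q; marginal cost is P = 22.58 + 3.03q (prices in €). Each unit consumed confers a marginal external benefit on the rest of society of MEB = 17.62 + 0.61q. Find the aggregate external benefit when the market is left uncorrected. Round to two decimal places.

€100.98

Market equilibrium (private): 22.58 + 3.03q = 61.56 - 4.39q → q_m = 5.2534.
Total external benefit = ∫₀^{q_m} (17.62 + 0.61q) dq = 17.62×5.2534 + ½×0.61×5.2534² = 100.9824.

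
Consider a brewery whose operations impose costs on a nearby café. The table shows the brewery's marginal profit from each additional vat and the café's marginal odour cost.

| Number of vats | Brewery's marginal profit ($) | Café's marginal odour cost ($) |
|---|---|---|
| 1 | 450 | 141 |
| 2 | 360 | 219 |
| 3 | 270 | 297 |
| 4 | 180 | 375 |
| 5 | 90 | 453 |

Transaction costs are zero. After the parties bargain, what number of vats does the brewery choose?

2

Bargaining reaches the level where marginal profit last exceeds marginal odour cost.
That holds through level 2 (360 ≥ 219) but not at 3 (270 < 297).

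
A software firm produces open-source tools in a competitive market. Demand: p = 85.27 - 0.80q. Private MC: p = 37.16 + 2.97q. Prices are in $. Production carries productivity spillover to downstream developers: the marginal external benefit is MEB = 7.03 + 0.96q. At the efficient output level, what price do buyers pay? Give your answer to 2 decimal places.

Social marginal cost = private MC − MEB = 30.13 + 2.01q.
Set SMC = demand: 30.13 + 2.01q = 85.27 - 0.80q → q* = 19.6228.
Consumer price on the demand curve at q*: 85.27 − 0.80×19.6228 = 69.5718.

P = $69.57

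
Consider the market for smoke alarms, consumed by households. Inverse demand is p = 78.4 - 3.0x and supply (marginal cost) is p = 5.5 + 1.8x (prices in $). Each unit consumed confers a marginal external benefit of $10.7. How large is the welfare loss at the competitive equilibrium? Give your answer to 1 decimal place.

DWL = $11.9

Market equilibrium (private): 5.5 + 1.8x = 78.4 - 3.0x → x_m = 15.1875.
Social marginal benefit = demand + MEB = 89.1 - 3.0x.
Set SMB = MC: 89.1 - 3.0x = 5.5 + 1.8x → x* = 17.4167.
The welfare-loss triangle has base |x_m − x*| and height MEB(x_m) (the vertical gap between SMB and MC is zero at x* and MEB at x_m).
DWL = ½ × 2.2292 × 10.7000 = 11.9262.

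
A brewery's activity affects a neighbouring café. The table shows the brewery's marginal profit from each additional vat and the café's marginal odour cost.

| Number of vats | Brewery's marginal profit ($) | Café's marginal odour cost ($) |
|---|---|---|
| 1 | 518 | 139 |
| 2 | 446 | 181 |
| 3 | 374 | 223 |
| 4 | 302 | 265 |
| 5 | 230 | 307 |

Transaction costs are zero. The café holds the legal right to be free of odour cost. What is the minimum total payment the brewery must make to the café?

$808

Efficient level: marginal profit ≥ marginal odour cost through level 4, so k* = 4.
With the café holding the right, the brewery must at least compensate total damage at k*: 139 + 181 + 223 + 265 = 808.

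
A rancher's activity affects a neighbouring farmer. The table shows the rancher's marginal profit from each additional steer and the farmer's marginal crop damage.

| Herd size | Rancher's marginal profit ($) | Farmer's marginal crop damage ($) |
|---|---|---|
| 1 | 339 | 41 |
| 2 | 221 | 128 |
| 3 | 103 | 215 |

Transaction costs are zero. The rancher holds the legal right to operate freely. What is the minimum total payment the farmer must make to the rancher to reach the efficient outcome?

$103

Left alone the rancher would choose level 3 (marginal profit stays positive).
Efficient level: k* = 2 (marginal profit ≥ marginal crop damage through 2).
The farmer must at least cover the rancher's forgone profit from cutting 3→2: 103 = 103.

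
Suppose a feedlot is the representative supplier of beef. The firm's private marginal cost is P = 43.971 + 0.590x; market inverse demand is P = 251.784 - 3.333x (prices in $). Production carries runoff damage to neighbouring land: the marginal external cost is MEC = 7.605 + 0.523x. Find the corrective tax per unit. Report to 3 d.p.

Social marginal cost = private MC + MEC = 51.576 + 1.113x.
Set SMC = demand: 51.576 + 1.113x = 251.784 - 3.333x → x* = 45.0310.
The Pigouvian tax equals MEC at x*: 7.605 + 0.523×45.0310 = 31.1562.

tax = $31.156 per unit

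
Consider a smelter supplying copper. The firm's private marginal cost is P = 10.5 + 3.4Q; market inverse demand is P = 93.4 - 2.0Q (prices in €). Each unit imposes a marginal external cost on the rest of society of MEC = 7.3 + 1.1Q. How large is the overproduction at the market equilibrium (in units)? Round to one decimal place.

3.7 units

Market equilibrium (private): 10.5 + 3.4Q = 93.4 - 2.0Q → Q_m = 15.3519.
Social marginal cost = private MC + MEC = 17.8 + 4.5Q.
Set SMC = demand: 17.8 + 4.5Q = 93.4 - 2.0Q → Q* = 11.6308.
Gap = |15.3519 − 11.6308| = 3.7211.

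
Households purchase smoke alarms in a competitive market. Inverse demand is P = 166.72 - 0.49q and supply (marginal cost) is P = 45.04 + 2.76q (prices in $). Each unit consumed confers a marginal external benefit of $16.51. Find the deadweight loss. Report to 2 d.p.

Market equilibrium (private): 45.04 + 2.76q = 166.72 - 0.49q → q_m = 37.4400.
Social marginal benefit = demand + MEB = 183.23 - 0.49q.
Set SMB = MC: 183.23 - 0.49q = 45.04 + 2.76q → q* = 42.5200.
Between q* and q_m the wedge SMB − MC runs linearly from 0 to MEB(q_m), so the loss is a triangle.
DWL = ½ × 5.0800 × 16.5100 = 41.9354.

DWL = $41.94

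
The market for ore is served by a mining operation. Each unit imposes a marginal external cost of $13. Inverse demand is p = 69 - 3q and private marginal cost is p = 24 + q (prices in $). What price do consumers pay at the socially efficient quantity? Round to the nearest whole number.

Social marginal cost = private MC + MEC = 37 + q.
Set SMC = demand: 37 + q = 69 - 3q → q* = 8.0000.
Consumer price on the demand curve at q*: 69 − 3×8.0000 = 45.0000.

P = $45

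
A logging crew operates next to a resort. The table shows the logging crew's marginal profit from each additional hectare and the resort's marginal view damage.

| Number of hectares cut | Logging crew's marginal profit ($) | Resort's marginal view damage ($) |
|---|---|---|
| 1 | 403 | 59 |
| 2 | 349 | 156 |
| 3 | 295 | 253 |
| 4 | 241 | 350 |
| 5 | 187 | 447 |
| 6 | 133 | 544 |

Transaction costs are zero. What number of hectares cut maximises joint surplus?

Bargaining reaches the level where marginal profit last exceeds marginal view damage.
That holds through level 3 (295 ≥ 253) but not at 4 (241 < 350).

3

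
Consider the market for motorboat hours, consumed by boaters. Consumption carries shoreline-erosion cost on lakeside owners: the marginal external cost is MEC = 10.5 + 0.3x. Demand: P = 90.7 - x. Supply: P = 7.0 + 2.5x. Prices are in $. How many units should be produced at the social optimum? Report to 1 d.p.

Social marginal benefit = demand − MEC = 80.2 - 1.3x.
Set SMB = MC: 80.2 - 1.3x = 7.0 + 2.5x → x* = 19.2632.

x* = 19.3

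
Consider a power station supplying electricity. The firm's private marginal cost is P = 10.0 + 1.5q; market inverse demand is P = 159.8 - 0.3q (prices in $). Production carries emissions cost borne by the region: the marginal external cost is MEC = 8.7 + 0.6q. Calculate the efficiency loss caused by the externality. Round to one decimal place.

DWL = $716.2

Market equilibrium (private): 10.0 + 1.5q = 159.8 - 0.3q → q_m = 83.2222.
Social marginal cost = private MC + MEC = 18.7 + 2.1q.
Set SMC = demand: 18.7 + 2.1q = 159.8 - 0.3q → q* = 58.7917.
The welfare-loss triangle has base |q_m − q*| and height MEC(q_m) (the vertical gap between SMC and demand is zero at q* and MEC at q_m).
DWL = ½ × 24.4305 × 58.6333 = 716.2204.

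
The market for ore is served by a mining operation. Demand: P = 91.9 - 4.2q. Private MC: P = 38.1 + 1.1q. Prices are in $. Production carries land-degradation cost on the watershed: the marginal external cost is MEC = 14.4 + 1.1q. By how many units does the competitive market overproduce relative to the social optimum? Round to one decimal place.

4.0 units

Market equilibrium (private): 38.1 + 1.1q = 91.9 - 4.2q → q_m = 10.1509.
Social marginal cost = private MC + MEC = 52.5 + 2.2q.
Set SMC = demand: 52.5 + 2.2q = 91.9 - 4.2q → q* = 6.1563.
Gap = |10.1509 − 6.1563| = 3.9946.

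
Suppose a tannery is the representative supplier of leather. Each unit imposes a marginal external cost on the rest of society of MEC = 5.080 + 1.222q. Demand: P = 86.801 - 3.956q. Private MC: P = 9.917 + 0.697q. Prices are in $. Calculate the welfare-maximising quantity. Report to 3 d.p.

Social marginal cost = private MC + MEC = 14.997 + 1.919q.
Set SMC = demand: 14.997 + 1.919q = 86.801 - 3.956q → q* = 12.2220.

q* = 12.222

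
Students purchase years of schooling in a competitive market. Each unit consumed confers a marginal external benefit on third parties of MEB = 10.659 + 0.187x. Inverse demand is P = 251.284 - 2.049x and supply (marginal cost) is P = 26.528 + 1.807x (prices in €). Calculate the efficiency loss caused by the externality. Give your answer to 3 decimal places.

Market equilibrium (private): 26.528 + 1.807x = 251.284 - 2.049x → x_m = 58.2873.
Social marginal benefit = demand + MEB = 261.943 - 1.862x.
Set SMB = MC: 261.943 - 1.862x = 26.528 + 1.807x → x* = 64.1633.
The welfare-loss triangle has base |x_m − x*| and height MEB(x_m) (the vertical gap between SMB and MC is zero at x* and MEB at x_m).
DWL = ½ × 5.8760 × 21.5587 = 63.3395.

DWL = €63.339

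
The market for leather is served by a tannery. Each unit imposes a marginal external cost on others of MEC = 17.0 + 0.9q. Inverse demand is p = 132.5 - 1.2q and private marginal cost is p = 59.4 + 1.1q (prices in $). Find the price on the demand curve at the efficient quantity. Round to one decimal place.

P = $111.5

Social marginal cost = private MC + MEC = 76.4 + 2.0q.
Set SMC = demand: 76.4 + 2.0q = 132.5 - 1.2q → q* = 17.5313.
Consumer price on the demand curve at q*: 132.5 − 1.2×17.5313 = 111.4624.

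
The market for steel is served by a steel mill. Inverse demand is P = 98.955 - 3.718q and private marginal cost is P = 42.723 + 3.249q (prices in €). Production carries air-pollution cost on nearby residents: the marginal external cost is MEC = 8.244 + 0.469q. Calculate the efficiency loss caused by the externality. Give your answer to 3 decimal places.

Market equilibrium (private): 42.723 + 3.249q = 98.955 - 3.718q → q_m = 8.0712.
Social marginal cost = private MC + MEC = 50.967 + 3.718q.
Set SMC = demand: 50.967 + 3.718q = 98.955 - 3.718q → q* = 6.4535.
Between q* and q_m the wedge SMC − demand runs linearly from 0 to MEC(q_m), so the loss is a triangle.
DWL = ½ × 1.6177 × 12.0294 = 9.7300.

DWL = €9.730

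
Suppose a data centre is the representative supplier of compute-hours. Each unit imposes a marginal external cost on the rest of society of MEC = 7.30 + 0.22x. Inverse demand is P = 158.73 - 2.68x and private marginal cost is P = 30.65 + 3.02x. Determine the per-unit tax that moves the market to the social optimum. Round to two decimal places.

tax = 11.79 per unit

Social marginal cost = private MC + MEC = 37.95 + 3.24x.
Set SMC = demand: 37.95 + 3.24x = 158.73 - 2.68x → x* = 20.4020.
The Pigouvian tax equals MEC at x*: 7.30 + 0.22×20.4020 = 11.7884.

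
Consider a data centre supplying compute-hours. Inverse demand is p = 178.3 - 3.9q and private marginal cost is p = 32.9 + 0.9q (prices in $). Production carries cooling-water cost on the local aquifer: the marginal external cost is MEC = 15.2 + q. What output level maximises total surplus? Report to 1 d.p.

Social marginal cost = private MC + MEC = 48.1 + 1.9q.
Set SMC = demand: 48.1 + 1.9q = 178.3 - 3.9q → q* = 22.4483.

q* = 22.4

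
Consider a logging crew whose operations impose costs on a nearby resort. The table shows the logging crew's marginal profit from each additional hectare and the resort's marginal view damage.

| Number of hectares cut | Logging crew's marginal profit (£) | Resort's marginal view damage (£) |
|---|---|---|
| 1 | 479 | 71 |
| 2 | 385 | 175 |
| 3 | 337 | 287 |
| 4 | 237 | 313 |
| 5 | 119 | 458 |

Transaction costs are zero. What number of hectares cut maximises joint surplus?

Bargaining reaches the level where marginal profit last exceeds marginal view damage.
That holds through level 3 (337 ≥ 287) but not at 4 (237 < 313).

3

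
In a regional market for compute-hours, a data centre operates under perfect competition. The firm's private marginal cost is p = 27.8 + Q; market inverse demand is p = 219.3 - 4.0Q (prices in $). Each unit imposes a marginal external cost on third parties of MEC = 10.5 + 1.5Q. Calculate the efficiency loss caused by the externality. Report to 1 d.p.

Market equilibrium (private): 27.8 + Q = 219.3 - 4.0Q → Q_m = 38.3000.
Social marginal cost = private MC + MEC = 38.3 + 2.5Q.
Set SMC = demand: 38.3 + 2.5Q = 219.3 - 4.0Q → Q* = 27.8462.
The welfare-loss triangle has base |Q_m − Q*| and height MEC(Q_m) (the vertical gap between SMC and demand is zero at Q* and MEC at Q_m).
DWL = ½ × 10.4538 × 67.9500 = 355.1679.

DWL = $355.2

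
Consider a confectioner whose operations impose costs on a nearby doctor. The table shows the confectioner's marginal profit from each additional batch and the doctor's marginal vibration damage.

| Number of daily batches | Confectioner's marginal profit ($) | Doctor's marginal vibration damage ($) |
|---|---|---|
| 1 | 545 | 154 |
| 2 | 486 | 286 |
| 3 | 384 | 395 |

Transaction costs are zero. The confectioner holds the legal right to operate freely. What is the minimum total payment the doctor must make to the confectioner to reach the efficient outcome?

Left alone the confectioner would choose level 3 (marginal profit stays positive).
Efficient level: k* = 2 (marginal profit ≥ marginal vibration damage through 2).
The doctor must at least cover the confectioner's forgone profit from cutting 3→2: 384 = 384.

$384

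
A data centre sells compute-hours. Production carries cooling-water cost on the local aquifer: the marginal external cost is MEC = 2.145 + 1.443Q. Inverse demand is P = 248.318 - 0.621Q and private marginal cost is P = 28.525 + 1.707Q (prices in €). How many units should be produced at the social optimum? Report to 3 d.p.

Q* = 57.716

Social marginal cost = private MC + MEC = 30.670 + 3.150Q.
Set SMC = demand: 30.670 + 3.150Q = 248.318 - 0.621Q → Q* = 57.7163.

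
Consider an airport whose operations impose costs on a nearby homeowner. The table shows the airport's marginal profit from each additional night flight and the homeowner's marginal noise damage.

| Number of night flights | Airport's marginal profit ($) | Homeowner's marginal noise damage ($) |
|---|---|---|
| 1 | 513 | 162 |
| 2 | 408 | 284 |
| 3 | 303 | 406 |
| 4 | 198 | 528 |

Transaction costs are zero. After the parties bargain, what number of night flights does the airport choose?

2

Bargaining reaches the level where marginal profit last exceeds marginal noise damage.
That holds through level 2 (408 ≥ 284) but not at 3 (303 < 406).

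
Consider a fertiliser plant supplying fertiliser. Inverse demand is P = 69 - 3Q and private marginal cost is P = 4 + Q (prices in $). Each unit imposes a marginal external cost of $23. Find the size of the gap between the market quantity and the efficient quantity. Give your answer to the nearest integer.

Market equilibrium (private): 4 + Q = 69 - 3Q → Q_m = 16.2500.
Social marginal cost = private MC + MEC = 27 + Q.
Set SMC = demand: 27 + Q = 69 - 3Q → Q* = 10.5000.
Gap = |16.2500 − 10.5000| = 5.7500.

6 units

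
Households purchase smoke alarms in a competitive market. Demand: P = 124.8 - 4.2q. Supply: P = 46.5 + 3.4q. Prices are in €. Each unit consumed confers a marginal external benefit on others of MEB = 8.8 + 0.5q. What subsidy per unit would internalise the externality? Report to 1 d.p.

subsidy = €14.9 per unit

Social marginal benefit = demand + MEB = 133.6 - 3.7q.
Set SMB = MC: 133.6 - 3.7q = 46.5 + 3.4q → q* = 12.2676.
The Pigouvian subsidy equals MEB at q*: 8.8 + 0.5×12.2676 = 14.9338.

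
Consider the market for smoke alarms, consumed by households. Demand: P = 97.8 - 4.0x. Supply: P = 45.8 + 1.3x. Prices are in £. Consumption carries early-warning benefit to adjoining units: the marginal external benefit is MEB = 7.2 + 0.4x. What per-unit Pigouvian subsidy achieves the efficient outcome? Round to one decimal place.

Social marginal benefit = demand + MEB = 105.0 - 3.6x.
Set SMB = MC: 105.0 - 3.6x = 45.8 + 1.3x → x* = 12.0816.
The Pigouvian subsidy equals MEB at x*: 7.2 + 0.4×12.0816 = 12.0326.

subsidy = £12.0 per unit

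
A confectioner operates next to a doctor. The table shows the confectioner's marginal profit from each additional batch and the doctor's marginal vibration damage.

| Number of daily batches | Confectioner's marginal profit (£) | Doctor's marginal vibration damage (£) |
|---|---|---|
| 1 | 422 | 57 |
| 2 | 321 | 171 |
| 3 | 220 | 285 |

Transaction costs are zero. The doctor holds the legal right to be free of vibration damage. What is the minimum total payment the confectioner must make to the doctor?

Efficient level: marginal profit ≥ marginal vibration damage through level 2, so k* = 2.
With the doctor holding the right, the confectioner must at least compensate total damage at k*: 57 + 171 = 228.

£228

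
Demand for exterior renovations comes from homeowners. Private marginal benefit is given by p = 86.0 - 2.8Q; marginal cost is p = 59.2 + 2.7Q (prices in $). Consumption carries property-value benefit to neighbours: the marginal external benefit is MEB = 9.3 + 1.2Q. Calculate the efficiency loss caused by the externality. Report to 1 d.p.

DWL = $26.7

Market equilibrium (private): 59.2 + 2.7Q = 86.0 - 2.8Q → Q_m = 4.8727.
Social marginal benefit = demand + MEB = 95.3 - 1.6Q.
Set SMB = MC: 95.3 - 1.6Q = 59.2 + 2.7Q → Q* = 8.3953.
The loss is the area between SMB and MC from Q* to Q_m; with linear curves that's a triangle of height MEB(Q_m).
DWL = ½ × 3.5226 × 15.1473 = 26.6789.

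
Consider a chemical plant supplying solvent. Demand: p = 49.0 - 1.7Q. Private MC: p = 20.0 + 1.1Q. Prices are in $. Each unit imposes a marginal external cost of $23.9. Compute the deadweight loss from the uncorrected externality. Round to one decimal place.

DWL = $102.0

Market equilibrium (private): 20.0 + 1.1Q = 49.0 - 1.7Q → Q_m = 10.3571.
Social marginal cost = private MC + MEC = 43.9 + 1.1Q.
Set SMC = demand: 43.9 + 1.1Q = 49.0 - 1.7Q → Q* = 1.8214.
Height of the DWL triangle at Q_m is SMC(Q_m) − demand(Q_m) = MEC(Q_m) = 23.9000.
DWL = ½ × 8.5357 × 23.9000 = 102.0016.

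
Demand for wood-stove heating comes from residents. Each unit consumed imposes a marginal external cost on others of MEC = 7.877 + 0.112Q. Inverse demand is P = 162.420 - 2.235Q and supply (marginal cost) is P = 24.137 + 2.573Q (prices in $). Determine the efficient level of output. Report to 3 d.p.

Q* = 26.505

Social marginal benefit = demand − MEC = 154.543 - 2.347Q.
Set SMB = MC: 154.543 - 2.347Q = 24.137 + 2.573Q → Q* = 26.5053.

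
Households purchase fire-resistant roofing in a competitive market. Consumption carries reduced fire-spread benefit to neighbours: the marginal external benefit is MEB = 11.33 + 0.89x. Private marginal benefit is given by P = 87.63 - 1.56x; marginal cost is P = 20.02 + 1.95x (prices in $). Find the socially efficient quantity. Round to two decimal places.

x* = 30.13

Social marginal benefit = demand + MEB = 98.96 - 0.67x.
Set SMB = MC: 98.96 - 0.67x = 20.02 + 1.95x → x* = 30.1298.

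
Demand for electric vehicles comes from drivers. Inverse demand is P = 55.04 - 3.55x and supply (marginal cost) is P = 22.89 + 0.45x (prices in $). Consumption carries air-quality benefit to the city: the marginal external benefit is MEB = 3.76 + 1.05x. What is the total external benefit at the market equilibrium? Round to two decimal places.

$64.14

Market equilibrium (private): 22.89 + 0.45x = 55.04 - 3.55x → x_m = 8.0375.
Total external benefit = ∫₀^{x_m} (3.76 + 1.05x) dx = 3.76×8.0375 + ½×1.05×8.0375² = 64.1367.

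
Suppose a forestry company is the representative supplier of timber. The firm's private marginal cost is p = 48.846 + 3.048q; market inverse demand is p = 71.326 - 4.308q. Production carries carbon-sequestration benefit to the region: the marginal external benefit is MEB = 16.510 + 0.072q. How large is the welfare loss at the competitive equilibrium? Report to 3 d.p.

Market equilibrium (private): 48.846 + 3.048q = 71.326 - 4.308q → q_m = 3.0560.
Social marginal cost = private MC − MEB = 32.336 + 2.976q.
Set SMC = demand: 32.336 + 2.976q = 71.326 - 4.308q → q* = 5.3528.
The welfare-loss triangle has base |q_m − q*| and height MEB(q_m) (the vertical gap between SMC and demand is zero at q* and MEB at q_m).
DWL = ½ × 2.2968 × 16.7300 = 19.2127.

DWL = 19.213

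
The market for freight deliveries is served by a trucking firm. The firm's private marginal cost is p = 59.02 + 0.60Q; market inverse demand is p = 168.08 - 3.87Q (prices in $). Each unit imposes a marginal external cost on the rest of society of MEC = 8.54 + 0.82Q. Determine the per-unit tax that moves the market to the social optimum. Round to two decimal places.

Social marginal cost = private MC + MEC = 67.56 + 1.42Q.
Set SMC = demand: 67.56 + 1.42Q = 168.08 - 3.87Q → Q* = 19.0019.
The Pigouvian tax equals MEC at Q*: 8.54 + 0.82×19.0019 = 24.1216.

tax = $24.12 per unit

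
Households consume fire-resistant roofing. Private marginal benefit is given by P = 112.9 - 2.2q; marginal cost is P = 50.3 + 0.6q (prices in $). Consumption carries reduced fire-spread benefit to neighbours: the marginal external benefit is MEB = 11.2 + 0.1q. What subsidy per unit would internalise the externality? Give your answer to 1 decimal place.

Social marginal benefit = demand + MEB = 124.1 - 2.1q.
Set SMB = MC: 124.1 - 2.1q = 50.3 + 0.6q → q* = 27.3333.
The Pigouvian subsidy equals MEB at q*: 11.2 + 0.1×27.3333 = 13.9333.

subsidy = $13.9 per unit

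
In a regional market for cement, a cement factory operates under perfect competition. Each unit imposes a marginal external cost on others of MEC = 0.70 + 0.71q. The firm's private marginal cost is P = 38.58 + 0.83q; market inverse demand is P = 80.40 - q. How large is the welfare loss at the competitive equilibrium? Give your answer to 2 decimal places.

DWL = 56.39

Market equilibrium (private): 38.58 + 0.83q = 80.40 - q → q_m = 22.8525.
Social marginal cost = private MC + MEC = 39.28 + 1.54q.
Set SMC = demand: 39.28 + 1.54q = 80.40 - q → q* = 16.1890.
Height of the DWL triangle at q_m is SMC(q_m) − demand(q_m) = MEC(q_m) = 16.9252.
DWL = ½ × 6.6635 × 16.9252 = 56.3905.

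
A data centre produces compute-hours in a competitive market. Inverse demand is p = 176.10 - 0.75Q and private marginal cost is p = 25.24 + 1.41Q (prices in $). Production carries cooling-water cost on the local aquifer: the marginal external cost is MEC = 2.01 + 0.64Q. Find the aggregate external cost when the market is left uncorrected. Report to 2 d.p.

$1701.34

Market equilibrium (private): 25.24 + 1.41Q = 176.10 - 0.75Q → Q_m = 69.8426.
Total external cost = ∫₀^{Q_m} (2.01 + 0.64Q) dQ = 2.01×69.8426 + ½×0.64×69.8426² = 1701.3400.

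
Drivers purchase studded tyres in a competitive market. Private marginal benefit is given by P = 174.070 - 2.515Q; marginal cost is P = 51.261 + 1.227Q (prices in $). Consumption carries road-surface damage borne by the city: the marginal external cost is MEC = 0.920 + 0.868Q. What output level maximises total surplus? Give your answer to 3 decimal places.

Social marginal benefit = demand − MEC = 173.150 - 3.383Q.
Set SMB = MC: 173.150 - 3.383Q = 51.261 + 1.227Q → Q* = 26.4401.

Q* = 26.440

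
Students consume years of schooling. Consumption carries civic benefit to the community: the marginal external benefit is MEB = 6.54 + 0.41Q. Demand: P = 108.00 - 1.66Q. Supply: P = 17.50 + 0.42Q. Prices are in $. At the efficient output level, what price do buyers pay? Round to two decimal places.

P = $11.54

Social marginal benefit = demand + MEB = 114.54 - 1.25Q.
Set SMB = MC: 114.54 - 1.25Q = 17.50 + 0.42Q → Q* = 58.1078.
Consumer price on the demand curve at Q*: 108.00 − 1.66×58.1078 = 11.5411.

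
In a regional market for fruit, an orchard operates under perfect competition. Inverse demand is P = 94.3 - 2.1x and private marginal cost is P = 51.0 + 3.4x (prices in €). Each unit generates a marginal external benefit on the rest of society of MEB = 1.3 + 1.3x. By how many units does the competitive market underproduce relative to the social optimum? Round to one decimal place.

2.7 units

Market equilibrium (private): 51.0 + 3.4x = 94.3 - 2.1x → x_m = 7.8727.
Social marginal cost = private MC − MEB = 49.7 + 2.1x.
Set SMC = demand: 49.7 + 2.1x = 94.3 - 2.1x → x* = 10.6190.
Gap = |7.8727 − 10.6190| = 2.7463.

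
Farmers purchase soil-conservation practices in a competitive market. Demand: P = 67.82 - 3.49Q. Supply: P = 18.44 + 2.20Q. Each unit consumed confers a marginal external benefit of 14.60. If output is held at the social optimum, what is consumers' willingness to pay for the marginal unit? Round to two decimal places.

Social marginal benefit = demand + MEB = 82.42 - 3.49Q.
Set SMB = MC: 82.42 - 3.49Q = 18.44 + 2.20Q → Q* = 11.2443.
Consumer price on the demand curve at Q*: 67.82 − 3.49×11.2443 = 28.5774.

P = 28.58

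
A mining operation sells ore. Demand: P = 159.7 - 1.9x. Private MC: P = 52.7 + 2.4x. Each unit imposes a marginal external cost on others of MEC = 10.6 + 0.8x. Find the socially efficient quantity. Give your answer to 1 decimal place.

x* = 18.9

Social marginal cost = private MC + MEC = 63.3 + 3.2x.
Set SMC = demand: 63.3 + 3.2x = 159.7 - 1.9x → x* = 18.9020.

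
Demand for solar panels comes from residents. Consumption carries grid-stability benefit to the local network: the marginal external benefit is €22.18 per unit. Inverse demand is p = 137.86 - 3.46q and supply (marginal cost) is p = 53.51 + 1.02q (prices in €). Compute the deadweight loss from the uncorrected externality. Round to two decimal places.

DWL = €54.91

Market equilibrium (private): 53.51 + 1.02q = 137.86 - 3.46q → q_m = 18.8281.
Social marginal benefit = demand + MEB = 160.04 - 3.46q.
Set SMB = MC: 160.04 - 3.46q = 53.51 + 1.02q → q* = 23.7790.
The welfare-loss triangle has base |q_m − q*| and height MEB(q_m) (the vertical gap between SMB and MC is zero at q* and MEB at q_m).
DWL = ½ × 4.9509 × 22.1800 = 54.9055.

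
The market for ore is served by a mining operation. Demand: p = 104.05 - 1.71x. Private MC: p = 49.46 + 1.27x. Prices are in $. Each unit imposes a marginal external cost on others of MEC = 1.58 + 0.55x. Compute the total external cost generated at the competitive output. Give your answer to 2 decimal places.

$121.23

Market equilibrium (private): 49.46 + 1.27x = 104.05 - 1.71x → x_m = 18.3188.
Total external cost = ∫₀^{x_m} (1.58 + 0.55x) dx = 1.58×18.3188 + ½×0.55×18.3188² = 121.2278.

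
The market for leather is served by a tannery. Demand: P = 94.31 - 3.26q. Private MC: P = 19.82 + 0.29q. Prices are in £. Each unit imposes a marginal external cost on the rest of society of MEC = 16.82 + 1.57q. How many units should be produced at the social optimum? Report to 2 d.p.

q* = 11.26

Social marginal cost = private MC + MEC = 36.64 + 1.86q.
Set SMC = demand: 36.64 + 1.86q = 94.31 - 3.26q → q* = 11.2637.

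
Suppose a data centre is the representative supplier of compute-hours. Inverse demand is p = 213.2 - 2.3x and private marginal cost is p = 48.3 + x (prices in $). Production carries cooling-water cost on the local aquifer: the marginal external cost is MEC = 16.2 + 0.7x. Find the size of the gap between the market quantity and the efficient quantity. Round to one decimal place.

12.8 units

Market equilibrium (private): 48.3 + x = 213.2 - 2.3x → x_m = 49.9697.
Social marginal cost = private MC + MEC = 64.5 + 1.7x.
Set SMC = demand: 64.5 + 1.7x = 213.2 - 2.3x → x* = 37.1750.
Gap = |49.9697 − 37.1750| = 12.7947.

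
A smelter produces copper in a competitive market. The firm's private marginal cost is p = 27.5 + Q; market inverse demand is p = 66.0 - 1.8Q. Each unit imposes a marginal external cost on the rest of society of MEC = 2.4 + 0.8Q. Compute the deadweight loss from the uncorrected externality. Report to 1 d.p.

DWL = 24.9

Market equilibrium (private): 27.5 + Q = 66.0 - 1.8Q → Q_m = 13.7500.
Social marginal cost = private MC + MEC = 29.9 + 1.8Q.
Set SMC = demand: 29.9 + 1.8Q = 66.0 - 1.8Q → Q* = 10.0278.
The loss is the area between SMC and demand from Q* to Q_m; with linear curves that's a triangle of height MEC(Q_m).
DWL = ½ × 3.7222 × 13.4000 = 24.9387.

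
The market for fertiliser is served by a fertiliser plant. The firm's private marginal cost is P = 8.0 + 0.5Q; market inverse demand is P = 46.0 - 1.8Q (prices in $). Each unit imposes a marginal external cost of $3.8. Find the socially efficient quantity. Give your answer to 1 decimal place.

Q* = 14.9

Social marginal cost = private MC + MEC = 11.8 + 0.5Q.
Set SMC = demand: 11.8 + 0.5Q = 46.0 - 1.8Q → Q* = 14.8696.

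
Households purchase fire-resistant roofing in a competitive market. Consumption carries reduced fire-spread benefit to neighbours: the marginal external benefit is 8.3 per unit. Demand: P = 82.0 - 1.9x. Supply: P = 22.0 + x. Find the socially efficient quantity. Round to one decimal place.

x* = 23.6

Social marginal benefit = demand + MEB = 90.3 - 1.9x.
Set SMB = MC: 90.3 - 1.9x = 22.0 + x → x* = 23.5517.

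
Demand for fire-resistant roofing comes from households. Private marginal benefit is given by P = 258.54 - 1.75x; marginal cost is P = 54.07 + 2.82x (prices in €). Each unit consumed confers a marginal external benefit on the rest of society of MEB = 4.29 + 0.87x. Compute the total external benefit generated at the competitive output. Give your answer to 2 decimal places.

Market equilibrium (private): 54.07 + 2.82x = 258.54 - 1.75x → x_m = 44.7418.
Total external benefit = ∫₀^{x_m} (4.29 + 0.87x) dx = 4.29×44.7418 + ½×0.87×44.7418² = 1062.7378.

€1062.74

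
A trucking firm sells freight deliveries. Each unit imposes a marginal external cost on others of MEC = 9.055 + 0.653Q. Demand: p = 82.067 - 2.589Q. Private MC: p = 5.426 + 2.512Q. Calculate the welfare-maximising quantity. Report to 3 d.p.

Q* = 11.746

Social marginal cost = private MC + MEC = 14.481 + 3.165Q.
Set SMC = demand: 14.481 + 3.165Q = 82.067 - 2.589Q → Q* = 11.7459.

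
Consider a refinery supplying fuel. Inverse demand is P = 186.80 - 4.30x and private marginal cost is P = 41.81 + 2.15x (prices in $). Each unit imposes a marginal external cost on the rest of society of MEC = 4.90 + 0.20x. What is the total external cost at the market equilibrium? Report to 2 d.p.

$160.68

Market equilibrium (private): 41.81 + 2.15x = 186.80 - 4.30x → x_m = 22.4791.
Total external cost = ∫₀^{x_m} (4.90 + 0.20x) dx = 4.90×22.4791 + ½×0.20×22.4791² = 160.6786.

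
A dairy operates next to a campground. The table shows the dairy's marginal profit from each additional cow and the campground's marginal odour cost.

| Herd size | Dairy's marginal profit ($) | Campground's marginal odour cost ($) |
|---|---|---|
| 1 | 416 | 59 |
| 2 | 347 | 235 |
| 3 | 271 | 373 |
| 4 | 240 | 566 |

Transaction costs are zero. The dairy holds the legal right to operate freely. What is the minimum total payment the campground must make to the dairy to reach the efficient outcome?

Left alone the dairy would choose level 4 (marginal profit stays positive).
Efficient level: k* = 2 (marginal profit ≥ marginal odour cost through 2).
The campground must at least cover the dairy's forgone profit from cutting 4→2: 271 + 240 = 511.

$511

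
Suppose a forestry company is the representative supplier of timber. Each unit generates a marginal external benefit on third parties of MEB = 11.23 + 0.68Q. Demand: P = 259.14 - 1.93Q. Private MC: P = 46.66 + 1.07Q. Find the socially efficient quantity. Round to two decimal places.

Social marginal cost = private MC − MEB = 35.43 + 0.39Q.
Set SMC = demand: 35.43 + 0.39Q = 259.14 - 1.93Q → Q* = 96.4267.

Q* = 96.43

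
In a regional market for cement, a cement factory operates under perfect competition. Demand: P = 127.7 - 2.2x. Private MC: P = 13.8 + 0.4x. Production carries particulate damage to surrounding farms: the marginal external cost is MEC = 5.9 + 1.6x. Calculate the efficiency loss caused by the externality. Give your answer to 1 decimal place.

DWL = 687.5

Market equilibrium (private): 13.8 + 0.4x = 127.7 - 2.2x → x_m = 43.8077.
Social marginal cost = private MC + MEC = 19.7 + 2.0x.
Set SMC = demand: 19.7 + 2.0x = 127.7 - 2.2x → x* = 25.7143.
Between x* and x_m the wedge SMC − demand runs linearly from 0 to MEC(x_m), so the loss is a triangle.
DWL = ½ × 18.0934 × 75.9923 = 687.4795.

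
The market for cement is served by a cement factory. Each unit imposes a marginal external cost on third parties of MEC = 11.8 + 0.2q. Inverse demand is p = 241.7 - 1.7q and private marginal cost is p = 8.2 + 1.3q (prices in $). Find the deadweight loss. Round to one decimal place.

DWL = $117.0

Market equilibrium (private): 8.2 + 1.3q = 241.7 - 1.7q → q_m = 77.8333.
Social marginal cost = private MC + MEC = 20.0 + 1.5q.
Set SMC = demand: 20.0 + 1.5q = 241.7 - 1.7q → q* = 69.2813.
The welfare-loss triangle has base |q_m − q*| and height MEC(q_m) (the vertical gap between SMC and demand is zero at q* and MEC at q_m).
DWL = ½ × 8.5520 × 27.3667 = 117.0200.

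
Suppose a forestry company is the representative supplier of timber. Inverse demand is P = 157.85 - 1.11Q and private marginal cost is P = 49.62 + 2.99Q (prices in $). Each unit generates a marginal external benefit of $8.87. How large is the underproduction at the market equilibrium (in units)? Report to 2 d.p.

2.16 units

Market equilibrium (private): 49.62 + 2.99Q = 157.85 - 1.11Q → Q_m = 26.3976.
Social marginal cost = private MC − MEB = 40.75 + 2.99Q.
Set SMC = demand: 40.75 + 2.99Q = 157.85 - 1.11Q → Q* = 28.5610.
Gap = |26.3976 − 28.5610| = 2.1634.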